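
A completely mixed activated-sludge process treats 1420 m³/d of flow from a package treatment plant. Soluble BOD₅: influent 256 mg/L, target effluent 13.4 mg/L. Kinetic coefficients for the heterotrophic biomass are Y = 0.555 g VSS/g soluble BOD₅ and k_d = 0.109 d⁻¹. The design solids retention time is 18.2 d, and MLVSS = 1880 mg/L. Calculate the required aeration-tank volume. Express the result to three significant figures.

From the SRT design equation V = Y Q (S₀−S) θ_c / [X (1 + k_d θ_c)] = 0.555 × 1420 × (256 − 13.4) × 18.2 / [1880 × (1 + 0.109 × 18.2)] = 3.48×10^6 / 5610 = 620.3 m³.

V ≈ 620 m³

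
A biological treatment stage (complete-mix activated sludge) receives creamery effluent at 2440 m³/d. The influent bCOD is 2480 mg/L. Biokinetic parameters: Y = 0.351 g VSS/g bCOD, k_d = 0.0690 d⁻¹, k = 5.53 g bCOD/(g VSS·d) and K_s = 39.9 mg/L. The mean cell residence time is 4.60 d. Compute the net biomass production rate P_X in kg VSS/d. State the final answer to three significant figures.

For a completely mixed reactor with recycle the Lawrence–McCarty relation gives S = K_s·(1 + k_d·θ_c) / [θ_c·(Y·k − k_d) − 1] = 39.9 × (1 + 0.0690 × 4.60) / [4.60 × (0.351 × 5.53 − 0.0690) − 1] = 52.56 / 7.611 = 6.906 mg/L.
Correct the yield for decay: Y_obs = Y/(1 + k_d θ_c) = 0.351 / (1 + 0.0690 × 4.60) = 0.351 / 1.317 = 0.2664.
Mass of bCOD removed per day: Q(S₀ − S) = 2440 × 2473 g/m³ = 6034 kg/d.
Net biomass production P_X = Y_obs × Q·(S₀ − S) = 0.2664 × 6034 = 1608 kg VSS/d.

P_X ≈ 1610 kg VSS/d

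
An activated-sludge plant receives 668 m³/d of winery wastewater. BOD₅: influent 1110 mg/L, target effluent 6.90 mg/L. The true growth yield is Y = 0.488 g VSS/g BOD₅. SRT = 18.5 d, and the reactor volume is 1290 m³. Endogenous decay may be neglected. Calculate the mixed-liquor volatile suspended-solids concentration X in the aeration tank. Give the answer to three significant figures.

X ≈ 5160 mg/L

From V·X = Y·Q·(S₀ − S)·θ_c (decay neglected): X = 0.488 × 668 × (1110 − 6.90) × 18.5 / 1290 = 5157 mg/L.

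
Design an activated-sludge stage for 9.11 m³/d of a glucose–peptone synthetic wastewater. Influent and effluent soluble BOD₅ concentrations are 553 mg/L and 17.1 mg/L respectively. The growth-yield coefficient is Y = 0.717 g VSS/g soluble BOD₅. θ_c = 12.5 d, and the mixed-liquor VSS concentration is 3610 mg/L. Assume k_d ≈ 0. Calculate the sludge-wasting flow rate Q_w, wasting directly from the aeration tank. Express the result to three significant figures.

Q_w ≈ 0.970 m³/d

With k_d = 0 the design equation reduces to V = Y Q (S₀−S) θ_c / X = 0.717 × 9.11 × (553 − 17.1) × 12.5 / 3610 = 12.12 m³.
With mixed-liquor wasting, θ_c = V/Q_w, so Q_w = V/θ_c = 12.12/12.5 = 0.9696 m³/d.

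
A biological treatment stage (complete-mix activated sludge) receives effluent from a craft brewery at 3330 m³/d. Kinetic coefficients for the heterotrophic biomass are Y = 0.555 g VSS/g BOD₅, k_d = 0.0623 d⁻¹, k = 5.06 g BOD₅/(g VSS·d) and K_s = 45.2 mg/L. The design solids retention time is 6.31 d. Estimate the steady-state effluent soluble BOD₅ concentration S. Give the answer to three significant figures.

From the Monod/SRT balance for a CMAS, S = K_s·(1+k_d θ_c)/[θ_c·(Y k − k_d) − 1] = 45.2 × (1 + 0.0623 × 6.31) / [6.31 × (0.555 × 5.06 − 0.0623) − 1] = 62.97 / 16.33 = 3.857 mg/L.

S ≈ 3.86 mg/L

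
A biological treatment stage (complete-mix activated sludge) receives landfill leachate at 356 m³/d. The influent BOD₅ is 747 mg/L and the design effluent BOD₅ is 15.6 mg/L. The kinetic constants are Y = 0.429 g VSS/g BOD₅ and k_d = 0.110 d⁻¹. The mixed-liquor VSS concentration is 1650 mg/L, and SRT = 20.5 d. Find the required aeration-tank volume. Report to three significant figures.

V ≈ 426 m³

From the SRT design equation V = Y Q (S₀−S) θ_c / [X (1 + k_d θ_c)] = 0.429 × 356 × (747 − 15.6) × 20.5 / [1650 × (1 + 0.110 × 20.5)] = 2.29×10^6 / 5371 = 426.4 m³.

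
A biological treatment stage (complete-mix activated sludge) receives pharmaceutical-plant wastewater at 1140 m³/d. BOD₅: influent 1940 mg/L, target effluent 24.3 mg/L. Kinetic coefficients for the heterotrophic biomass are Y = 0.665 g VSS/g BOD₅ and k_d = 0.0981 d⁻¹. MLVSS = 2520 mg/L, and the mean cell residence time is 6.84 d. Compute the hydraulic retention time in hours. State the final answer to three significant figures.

From the SRT design equation V = Y Q (S₀−S) θ_c / [X (1 + k_d θ_c)] = 0.665 × 1140 × (1940 − 24.3) × 6.84 / [2520 × (1 + 0.0981 × 6.84)] = 9.93×10^6 / 4211 = 2359 m³.
τ = V/Q = 2359/1140 = 2.069 d, or 49.66 h.

τ ≈ 49.7 h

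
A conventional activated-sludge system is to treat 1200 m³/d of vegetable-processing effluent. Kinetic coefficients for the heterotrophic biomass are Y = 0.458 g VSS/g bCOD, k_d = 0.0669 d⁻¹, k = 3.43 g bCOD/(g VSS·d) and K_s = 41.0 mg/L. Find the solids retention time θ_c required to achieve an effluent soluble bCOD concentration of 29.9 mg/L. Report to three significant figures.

At the target effluent, Y k S/(K_s+S) = 0.458×3.43×29.9/70.90 = 0.6625 d⁻¹.
θ_c = 1/(μ − k_d) = 1/(0.6625 − 0.0669) = 1/0.5956 = 1.679 d.

θ_c ≈ 1.68 d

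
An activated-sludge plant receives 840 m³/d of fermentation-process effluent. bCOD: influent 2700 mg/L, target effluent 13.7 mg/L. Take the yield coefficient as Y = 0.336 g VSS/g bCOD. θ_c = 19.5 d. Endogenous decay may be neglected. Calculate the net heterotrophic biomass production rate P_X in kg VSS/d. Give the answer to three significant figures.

P_X ≈ 758 kg VSS/d

With endogenous decay neglected, the observed yield equals the true yield: Y_obs = Y = 0.336 g VSS/g bCOD.
Mass of bCOD removed per day: Q(S₀ − S) = 840 × 2686 g/m³ = 2256 kg/d.
So the net sludge growth is P_X = 0.3360 × 2256 = 758.2 kg VSS/d.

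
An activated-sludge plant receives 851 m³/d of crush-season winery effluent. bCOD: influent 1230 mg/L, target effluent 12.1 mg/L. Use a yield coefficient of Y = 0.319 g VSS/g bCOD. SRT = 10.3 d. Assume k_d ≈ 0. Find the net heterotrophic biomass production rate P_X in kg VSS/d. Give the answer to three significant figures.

P_X ≈ 331 kg VSS/d

With endogenous decay neglected, the observed yield equals the true yield: Y_obs = Y = 0.319 g VSS/g bCOD.
ΔS = 1230 − 12.1 = 1218 mg/L, so the substrate removal rate is 851 × 1218/1000 = 1036 kg bCOD/d.
Biomass produced: P_X = Y_obs·Q·ΔS = 0.3190 × 1036 ≈ 330.6 kg VSS/d.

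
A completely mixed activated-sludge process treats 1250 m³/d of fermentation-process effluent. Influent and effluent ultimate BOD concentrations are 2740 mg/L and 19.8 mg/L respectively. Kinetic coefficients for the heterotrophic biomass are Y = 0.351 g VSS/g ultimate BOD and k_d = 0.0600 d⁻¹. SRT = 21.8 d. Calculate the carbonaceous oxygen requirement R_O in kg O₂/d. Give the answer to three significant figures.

R_O ≈ 2670 kg O₂/d

Y_obs = Y / (1 + k_d θ_c) = 0.351 / (1 + 0.0600 × 21.8) = 0.351 / 2.308 = 0.1521.
ΔS = 2740 − 19.8 = 2720 mg/L, so the substrate removal rate is 1250 × 2720/1000 = 3400 kg ultimate BOD/d.
Biomass synthesised: P_X = Y_obs × 3400 = 517.1 kg VSS/d.
R_O = Q·(S₀ − S) − 1.42·P_X = 3400 − 1.42 × 517.1 = 2666 kg O₂/d.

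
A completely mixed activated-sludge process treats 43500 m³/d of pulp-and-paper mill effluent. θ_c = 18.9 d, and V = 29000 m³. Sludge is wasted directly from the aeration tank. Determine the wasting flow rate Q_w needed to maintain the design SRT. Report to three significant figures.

Q_w ≈ 1530 m³/d

For wasting at MLVSS concentration, Q_w = V/θ_c = 29000/18.9 = 1534 m³/d.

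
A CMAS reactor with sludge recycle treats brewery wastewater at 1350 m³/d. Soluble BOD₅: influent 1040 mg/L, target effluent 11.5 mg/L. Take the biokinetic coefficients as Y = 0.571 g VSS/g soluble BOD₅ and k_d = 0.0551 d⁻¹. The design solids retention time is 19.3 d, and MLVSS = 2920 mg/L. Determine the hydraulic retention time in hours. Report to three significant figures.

Steady-state biomass mass balance: V·X·(1 + k_d·θ_c) = Y·Q·(S₀ − S)·θ_c, so V = 0.571 × 1350 × (1040 − 11.5) × 19.3 / [2920 × (1 + 0.0551 × 19.3)] = 1.53×10^7 / 6025 = 2540 m³.
τ = V/Q = 2540/1350 = 1.881 d, or 45.15 h.

τ ≈ 45.1 h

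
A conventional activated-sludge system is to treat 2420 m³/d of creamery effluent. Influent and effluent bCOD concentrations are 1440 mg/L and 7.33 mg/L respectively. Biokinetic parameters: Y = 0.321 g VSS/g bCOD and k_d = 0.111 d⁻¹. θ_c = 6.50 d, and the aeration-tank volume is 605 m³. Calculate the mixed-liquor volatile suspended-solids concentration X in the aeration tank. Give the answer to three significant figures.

Solving the biomass balance for X: X = Y Q (S₀−S) θ_c / [V (1+k_d θ_c)] = 0.321 × 2420 × (1440 − 7.33) × 6.50 / [605 × (1 + 0.111 × 6.50)] = 6946 mg/L.

X ≈ 6950 mg/L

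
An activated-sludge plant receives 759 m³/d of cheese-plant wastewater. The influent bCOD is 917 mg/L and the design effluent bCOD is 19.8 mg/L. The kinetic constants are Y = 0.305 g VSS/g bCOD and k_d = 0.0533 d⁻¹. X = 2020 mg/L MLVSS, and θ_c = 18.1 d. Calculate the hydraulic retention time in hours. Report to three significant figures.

τ ≈ 30.0 h

Steady-state biomass mass balance: V·X·(1 + k_d·θ_c) = Y·Q·(S₀ − S)·θ_c, so V = 0.305 × 759 × (917 − 19.8) × 18.1 / [2020 × (1 + 0.0533 × 18.1)] = 3.76×10^6 / 3969 = 947.2 m³.
HRT = V/Q = 947.2 m³ / 759 m³·d⁻¹ = 1.248 d × 24 = 29.95 h.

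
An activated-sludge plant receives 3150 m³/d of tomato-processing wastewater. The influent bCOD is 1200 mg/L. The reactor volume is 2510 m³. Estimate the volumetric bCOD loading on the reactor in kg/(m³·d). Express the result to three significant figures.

L_v = Q S₀ / V = 3150 × 1200 × 10⁻³ / 2510 = 1.506 kg/(m³·d).

L_v ≈ 1.51 kg bCOD/(m³·d)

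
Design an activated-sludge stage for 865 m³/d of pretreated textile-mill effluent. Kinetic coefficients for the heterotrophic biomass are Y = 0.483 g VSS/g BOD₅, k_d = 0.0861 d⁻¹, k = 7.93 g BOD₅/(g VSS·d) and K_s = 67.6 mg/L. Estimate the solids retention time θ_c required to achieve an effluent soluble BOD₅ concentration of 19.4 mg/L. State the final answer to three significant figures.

From 1/θ_c = Y·k·S/(K_s + S) − k_d: Y·k·S/(K_s+S) = 0.483 × 7.93 × 19.4 / (67.6 + 19.4) = 0.8541 d⁻¹.
θ_c = 1/(μ − k_d) = 1/(0.8541 − 0.0861) = 1/0.7680 = 1.302 d.

θ_c ≈ 1.30 d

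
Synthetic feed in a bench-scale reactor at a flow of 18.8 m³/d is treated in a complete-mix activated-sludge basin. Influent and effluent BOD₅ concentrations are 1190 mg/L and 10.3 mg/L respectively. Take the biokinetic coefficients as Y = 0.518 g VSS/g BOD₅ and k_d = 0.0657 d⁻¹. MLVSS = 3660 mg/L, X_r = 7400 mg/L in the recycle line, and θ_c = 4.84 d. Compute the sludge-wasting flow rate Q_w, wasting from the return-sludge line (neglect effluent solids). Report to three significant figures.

Q_w ≈ 1.18 m³/d

Steady-state biomass mass balance: V·X·(1 + k_d·θ_c) = Y·Q·(S₀ − S)·θ_c, so V = 0.518 × 18.8 × (1190 − 10.3) × 4.84 / [3660 × (1 + 0.0657 × 4.84)] = 5.56×10^4 / 4824 = 11.53 m³.
θ_c = V·X/(Q_w·X_r) when wasting from the recycle, so Q_w = V·X/(θ_c·X_r) = 11.53 × 3660 / (4.84 × 7400) = 1.178 m³/d.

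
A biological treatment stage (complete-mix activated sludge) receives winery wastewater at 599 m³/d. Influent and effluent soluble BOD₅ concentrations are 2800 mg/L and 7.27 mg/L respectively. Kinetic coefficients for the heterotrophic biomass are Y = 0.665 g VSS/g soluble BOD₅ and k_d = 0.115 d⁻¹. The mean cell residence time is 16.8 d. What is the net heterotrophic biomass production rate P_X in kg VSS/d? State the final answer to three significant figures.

Observed yield with endogenous decay: Y_obs = Y / (1 + k_d·θ_c) = 0.665 / (1 + 0.115 × 16.8) = 0.665 / 2.932 = 0.2268 g VSS/g soluble BOD₅.
ΔS = 2800 − 7.27 = 2793 mg/L, so the substrate removal rate is 599 × 2793/1000 = 1673 kg soluble BOD₅/d.
So the net sludge growth is P_X = 0.2268 × 1673 = 379.4 kg VSS/d.

P_X ≈ 379 kg VSS/d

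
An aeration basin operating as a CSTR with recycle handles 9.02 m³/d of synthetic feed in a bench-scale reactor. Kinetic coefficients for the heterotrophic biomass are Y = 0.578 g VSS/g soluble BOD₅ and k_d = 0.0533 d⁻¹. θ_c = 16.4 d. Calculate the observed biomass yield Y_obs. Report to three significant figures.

Y_obs = Y / (1 + k_d θ_c) = 0.578 / (1 + 0.0533 × 16.4) = 0.578 / 1.874 = 0.3084.

Y_obs ≈ 0.308 g VSS/g soluble BOD₅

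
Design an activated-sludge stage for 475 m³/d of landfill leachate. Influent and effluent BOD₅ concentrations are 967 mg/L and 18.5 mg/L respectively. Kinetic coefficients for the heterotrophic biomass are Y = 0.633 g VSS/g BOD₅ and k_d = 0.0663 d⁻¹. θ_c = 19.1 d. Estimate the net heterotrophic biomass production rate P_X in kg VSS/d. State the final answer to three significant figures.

P_X ≈ 126 kg VSS/d

Y_obs = Y / (1 + k_d θ_c) = 0.633 / (1 + 0.0663 × 19.1) = 0.633 / 2.266 = 0.2793.
ΔS = 967 − 18.5 = 948.5 mg/L, so the substrate removal rate is 475 × 948.5/1000 = 450.5 kg BOD₅/d.
So the net sludge growth is P_X = 0.2793 × 450.5 = 125.8 kg VSS/d.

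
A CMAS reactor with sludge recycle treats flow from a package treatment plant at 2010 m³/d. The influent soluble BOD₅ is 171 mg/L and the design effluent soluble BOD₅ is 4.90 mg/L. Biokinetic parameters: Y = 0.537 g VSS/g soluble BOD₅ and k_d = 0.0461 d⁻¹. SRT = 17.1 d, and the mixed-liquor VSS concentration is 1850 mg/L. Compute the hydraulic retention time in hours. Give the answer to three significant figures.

τ ≈ 11.1 h

Rearranging the biomass balance for a CMAS with decay, V = Y·Q·ΔS·θ_c / [X·(1+k_d θ_c)] = 0.537 × 2010 × (171 − 4.90) × 17.1 / [1850 × (1 + 0.0461 × 17.1)] = 3.07×10^6 / 3308 = 926.7 m³.
Hydraulic retention time τ = V/Q = 926.7 / 2010 = 0.4610 d = 11.06 h.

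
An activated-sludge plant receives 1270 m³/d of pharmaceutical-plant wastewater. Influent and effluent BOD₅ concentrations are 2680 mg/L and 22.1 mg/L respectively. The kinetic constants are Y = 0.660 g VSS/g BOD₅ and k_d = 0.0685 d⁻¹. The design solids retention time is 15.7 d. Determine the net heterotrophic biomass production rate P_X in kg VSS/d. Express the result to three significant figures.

P_X ≈ 1070 kg VSS/d

Observed yield with endogenous decay: Y_obs = Y / (1 + k_d·θ_c) = 0.660 / (1 + 0.0685 × 15.7) = 0.660 / 2.075 = 0.3180 g VSS/g BOD₅.
Mass of BOD₅ removed per day: Q(S₀ − S) = 1270 × 2658 g/m³ = 3376 kg/d.
P_X = Y_obs · Q(S₀ − S) = 0.3180 × 3376 = 1073 kg VSS/d.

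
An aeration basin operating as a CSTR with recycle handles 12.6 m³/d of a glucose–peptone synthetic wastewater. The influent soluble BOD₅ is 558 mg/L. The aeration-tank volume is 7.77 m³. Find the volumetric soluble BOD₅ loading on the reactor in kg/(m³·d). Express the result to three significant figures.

L_v ≈ 0.905 kg soluble BOD₅/(m³·d)

Applied soluble BOD₅ load per unit volume = Q·S₀/V = (12.6 × 558/1000)/7.770 = 0.9049 kg soluble BOD₅·m⁻³·d⁻¹.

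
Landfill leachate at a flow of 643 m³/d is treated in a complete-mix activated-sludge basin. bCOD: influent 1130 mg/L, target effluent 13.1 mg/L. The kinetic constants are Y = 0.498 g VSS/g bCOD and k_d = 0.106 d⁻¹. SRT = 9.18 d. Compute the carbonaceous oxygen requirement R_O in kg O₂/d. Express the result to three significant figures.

Correct the yield for decay: Y_obs = Y/(1 + k_d θ_c) = 0.498 / (1 + 0.106 × 9.18) = 0.498 / 1.973 = 0.2524.
Substrate removed = Q·(S₀ − S) = 643 m³/d × (1130 − 13.1) g/m³ = 7.18×10^5 g/d = 718.2 kg/d.
P_X = Y_obs·Q·(S₀ − S) = 0.2524 × 718.2 = 181.3 kg VSS/d.
R_O = Q·(S₀ − S) − 1.42·P_X = 718.2 − 1.42 × 181.3 = 460.8 kg O₂/d.

R_O ≈ 461 kg O₂/d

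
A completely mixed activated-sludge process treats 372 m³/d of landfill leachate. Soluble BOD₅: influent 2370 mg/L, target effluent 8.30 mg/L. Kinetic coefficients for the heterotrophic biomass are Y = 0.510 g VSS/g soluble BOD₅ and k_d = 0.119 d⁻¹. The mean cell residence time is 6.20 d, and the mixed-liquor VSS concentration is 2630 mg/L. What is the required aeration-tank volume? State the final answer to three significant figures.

Steady-state biomass mass balance: V·X·(1 + k_d·θ_c) = Y·Q·(S₀ − S)·θ_c, so V = 0.510 × 372 × (2370 − 8.30) × 6.20 / [2630 × (1 + 0.119 × 6.20)] = 2.78×10^6 / 4570 = 607.8 m³.

V ≈ 608 m³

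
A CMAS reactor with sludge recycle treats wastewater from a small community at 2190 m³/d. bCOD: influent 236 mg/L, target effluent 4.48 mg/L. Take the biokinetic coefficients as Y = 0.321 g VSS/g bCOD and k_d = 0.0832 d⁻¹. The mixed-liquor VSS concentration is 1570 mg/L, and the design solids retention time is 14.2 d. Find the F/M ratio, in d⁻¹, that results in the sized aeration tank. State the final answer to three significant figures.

F/M ≈ 0.488 d⁻¹

Rearranging the biomass balance for a CMAS with decay, V = Y·Q·ΔS·θ_c / [X·(1+k_d θ_c)] = 0.321 × 2190 × (236 − 4.48) × 14.2 / [1570 × (1 + 0.0832 × 14.2)] = 2.31×10^6 / 3425 = 674.8 m³.
F/M = applied load / biomass = Q·S₀/(V·X) = 2190 × 236 / (674.8 × 1570) = 0.4878 d⁻¹.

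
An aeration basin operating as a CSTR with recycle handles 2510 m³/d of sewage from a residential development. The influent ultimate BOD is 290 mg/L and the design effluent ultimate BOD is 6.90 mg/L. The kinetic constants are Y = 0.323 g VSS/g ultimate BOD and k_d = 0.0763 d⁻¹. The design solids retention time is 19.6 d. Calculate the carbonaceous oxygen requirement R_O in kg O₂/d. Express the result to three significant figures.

R_O ≈ 580 kg O₂/d

The observed yield is Y_obs = Y/(1 + k_d·θ_c) = 0.323 / (1 + 0.0763 × 19.6) = 0.323 / 2.495 = 0.1294 g VSS per g ultimate BOD removed.
ΔS = 290 − 6.90 = 283.1 mg/L, so the substrate removal rate is 2510 × 283.1/1000 = 710.6 kg ultimate BOD/d.
P_X = Y_obs·Q·(S₀ − S) = 0.1294 × 710.6 = 91.97 kg VSS/d.
R_O = Q·ΔS − 1.42 P_X = 710.6 − 130.6 = 580.0 kg O₂/d.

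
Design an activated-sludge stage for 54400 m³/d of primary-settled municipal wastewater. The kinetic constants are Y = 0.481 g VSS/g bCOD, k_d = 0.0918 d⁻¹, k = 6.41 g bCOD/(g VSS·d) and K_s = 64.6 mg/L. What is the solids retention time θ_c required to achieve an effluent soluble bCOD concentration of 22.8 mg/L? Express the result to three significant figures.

At the target effluent, Y k S/(K_s+S) = 0.481×6.41×22.8/87.40 = 0.8043 d⁻¹.
Then 1/θ_c = μ − k_d = 0.8043 − 0.0918 = 0.7125 d⁻¹, giving θ_c = 1.403 d.

θ_c ≈ 1.40 d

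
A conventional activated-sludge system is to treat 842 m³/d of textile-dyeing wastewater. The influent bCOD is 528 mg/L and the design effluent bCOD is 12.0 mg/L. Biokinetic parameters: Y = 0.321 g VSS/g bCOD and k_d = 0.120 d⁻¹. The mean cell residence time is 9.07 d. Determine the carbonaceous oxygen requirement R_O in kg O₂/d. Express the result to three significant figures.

Y_obs = Y / (1 + k_d θ_c) = 0.321 / (1 + 0.120 × 9.07) = 0.321 / 2.088 = 0.1537.
Mass of bCOD removed per day: Q(S₀ − S) = 842 × 516.0 g/m³ = 434.5 kg/d.
P_X = Y_obs·Q·(S₀ − S) = 0.1537 × 434.5 = 66.78 kg VSS/d.
R_O = Q·(S₀ − S) − 1.42·P_X = 434.5 − 1.42 × 66.78 = 339.6 kg O₂/d.

R_O ≈ 340 kg O₂/d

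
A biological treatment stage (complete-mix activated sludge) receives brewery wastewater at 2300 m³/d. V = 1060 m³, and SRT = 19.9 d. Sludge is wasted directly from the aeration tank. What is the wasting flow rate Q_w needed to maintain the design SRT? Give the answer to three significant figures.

With mixed-liquor wasting, θ_c = V/Q_w, so Q_w = V/θ_c = 1060/19.9 = 53.27 m³/d.

Q_w ≈ 53.3 m³/d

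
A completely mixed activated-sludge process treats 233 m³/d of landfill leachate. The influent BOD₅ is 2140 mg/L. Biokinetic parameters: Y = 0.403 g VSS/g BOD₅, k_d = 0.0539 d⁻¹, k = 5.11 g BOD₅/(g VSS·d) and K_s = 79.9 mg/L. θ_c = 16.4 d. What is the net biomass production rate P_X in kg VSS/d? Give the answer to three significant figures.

P_X ≈ 106 kg VSS/d

For a completely mixed reactor with recycle the Lawrence–McCarty relation gives S = K_s·(1 + k_d·θ_c) / [θ_c·(Y·k − k_d) − 1] = 79.9 × (1 + 0.0539 × 16.4) / [16.4 × (0.403 × 5.11 − 0.0539) − 1] = 150.5 / 31.89 = 4.720 mg/L.
Correct the yield for decay: Y_obs = Y/(1 + k_d θ_c) = 0.403 / (1 + 0.0539 × 16.4) = 0.403 / 1.884 = 0.2139.
Mass of BOD₅ removed per day: Q(S₀ − S) = 233 × 2135 g/m³ = 497.5 kg/d.
Net biomass production P_X = Y_obs × Q·(S₀ − S) = 0.2139 × 497.5 = 106.4 kg VSS/d.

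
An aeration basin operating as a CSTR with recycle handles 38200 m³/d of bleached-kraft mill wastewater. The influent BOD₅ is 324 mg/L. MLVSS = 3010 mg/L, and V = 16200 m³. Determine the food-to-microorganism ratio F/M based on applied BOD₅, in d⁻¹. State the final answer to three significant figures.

F/M = Q·S₀ / (V·X) = 38200 × 324 / (16200 × 3010) = 0.2538 g BOD₅·(g VSS·d)⁻¹.

F/M ≈ 0.254 d⁻¹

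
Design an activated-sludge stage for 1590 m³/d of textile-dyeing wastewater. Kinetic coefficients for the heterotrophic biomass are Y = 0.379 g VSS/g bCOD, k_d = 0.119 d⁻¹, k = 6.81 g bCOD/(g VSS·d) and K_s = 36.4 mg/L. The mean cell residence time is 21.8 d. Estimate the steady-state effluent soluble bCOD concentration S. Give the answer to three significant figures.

Effluent substrate depends only on kinetics and SRT: S = K_s(1 + k_d θ_c) / [θ_c(Yk − k_d) − 1] = 36.4 × (1 + 0.119 × 21.8) / [21.8 × (0.379 × 6.81 − 0.119) − 1] = 130.8 / 52.67 = 2.484 mg/L.

S ≈ 2.48 mg/L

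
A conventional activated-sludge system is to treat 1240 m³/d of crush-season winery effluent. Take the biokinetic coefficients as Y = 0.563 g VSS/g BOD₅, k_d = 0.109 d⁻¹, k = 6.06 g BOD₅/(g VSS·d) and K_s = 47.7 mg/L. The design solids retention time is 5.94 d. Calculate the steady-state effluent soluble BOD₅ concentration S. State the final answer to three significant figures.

Effluent substrate depends only on kinetics and SRT: S = K_s(1 + k_d θ_c) / [θ_c(Yk − k_d) − 1] = 47.7 × (1 + 0.109 × 5.94) / [5.94 × (0.563 × 6.06 − 0.109) − 1] = 78.58 / 18.62 = 4.221 mg/L.

S ≈ 4.22 mg/L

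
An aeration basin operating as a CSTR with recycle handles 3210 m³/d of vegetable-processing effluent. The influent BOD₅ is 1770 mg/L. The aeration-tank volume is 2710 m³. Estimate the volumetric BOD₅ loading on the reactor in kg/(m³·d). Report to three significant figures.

Applied BOD₅ load per unit volume = Q·S₀/V = (3210 × 1770/1000)/2710 = 2.097 kg BOD₅·m⁻³·d⁻¹.

L_v ≈ 2.10 kg BOD₅/(m³·d)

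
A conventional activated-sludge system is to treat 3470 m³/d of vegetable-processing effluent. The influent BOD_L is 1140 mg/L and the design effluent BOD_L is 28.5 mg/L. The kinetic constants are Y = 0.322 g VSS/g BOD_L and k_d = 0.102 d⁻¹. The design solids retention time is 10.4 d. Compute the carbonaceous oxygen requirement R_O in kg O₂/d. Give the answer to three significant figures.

R_O ≈ 3000 kg O₂/d

Observed yield with endogenous decay: Y_obs = Y / (1 + k_d·θ_c) = 0.322 / (1 + 0.102 × 10.4) = 0.322 / 2.061 = 0.1562 g VSS/g BOD_L.
Q·(S₀ − S) = 3470 × (1140 − 28.5) × 10⁻³ = 3857 kg/d removed.
P_X = Y_obs·Q·(S₀ − S) = 0.1562 × 3857 = 602.6 kg VSS/d.
Carbonaceous O₂ demand = substrate oxidised − cell-mass equivalent = 3857 − 1.42 × 602.6 = 3001 kg O₂/d.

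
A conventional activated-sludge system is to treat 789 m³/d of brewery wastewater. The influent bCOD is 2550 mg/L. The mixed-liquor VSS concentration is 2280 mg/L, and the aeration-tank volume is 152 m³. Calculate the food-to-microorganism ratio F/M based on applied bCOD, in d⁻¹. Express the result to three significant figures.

F/M ≈ 5.81 d⁻¹

F/M = applied load / biomass = Q·S₀/(V·X) = 789 × 2550 / (152.0 × 2280) = 5.805 d⁻¹.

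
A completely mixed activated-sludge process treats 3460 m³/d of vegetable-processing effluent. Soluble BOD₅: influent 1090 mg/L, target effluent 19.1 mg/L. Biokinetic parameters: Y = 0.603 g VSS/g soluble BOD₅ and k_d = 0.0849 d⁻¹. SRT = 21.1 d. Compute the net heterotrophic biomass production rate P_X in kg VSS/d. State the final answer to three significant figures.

P_X ≈ 800 kg VSS/d

Y_obs = Y / (1 + k_d θ_c) = 0.603 / (1 + 0.0849 × 21.1) = 0.603 / 2.791 = 0.2160.
Mass of soluble BOD₅ removed per day: Q(S₀ − S) = 3460 × 1071 g/m³ = 3705 kg/d.
So the net sludge growth is P_X = 0.2160 × 3705 = 800.4 kg VSS/d.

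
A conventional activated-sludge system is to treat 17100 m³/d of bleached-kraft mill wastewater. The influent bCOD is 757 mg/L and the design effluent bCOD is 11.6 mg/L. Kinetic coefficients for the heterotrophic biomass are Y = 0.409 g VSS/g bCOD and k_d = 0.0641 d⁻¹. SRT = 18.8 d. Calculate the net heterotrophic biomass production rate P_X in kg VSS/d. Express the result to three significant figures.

Correct the yield for decay: Y_obs = Y/(1 + k_d θ_c) = 0.409 / (1 + 0.0641 × 18.8) = 0.409 / 2.205 = 0.1855.
Substrate removed = Q·(S₀ − S) = 17100 m³/d × (757 − 11.6) g/m³ = 1.27×10^7 g/d = 12746 kg/d.
Net biomass production P_X = Y_obs × Q·(S₀ − S) = 0.1855 × 12746 = 2364 kg VSS/d.

P_X ≈ 2360 kg VSS/d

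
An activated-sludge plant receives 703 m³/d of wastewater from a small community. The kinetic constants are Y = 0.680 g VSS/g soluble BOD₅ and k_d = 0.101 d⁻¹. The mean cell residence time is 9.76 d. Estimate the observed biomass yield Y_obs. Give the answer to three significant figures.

Correct the yield for decay: Y_obs = Y/(1 + k_d θ_c) = 0.680 / (1 + 0.101 × 9.76) = 0.680 / 1.986 = 0.3424.

Y_obs ≈ 0.342 g VSS/g soluble BOD₅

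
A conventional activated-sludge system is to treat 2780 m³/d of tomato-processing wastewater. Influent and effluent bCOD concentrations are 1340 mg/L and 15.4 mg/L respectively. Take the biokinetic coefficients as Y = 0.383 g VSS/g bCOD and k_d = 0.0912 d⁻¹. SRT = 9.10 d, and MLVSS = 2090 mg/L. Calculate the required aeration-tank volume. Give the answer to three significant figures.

Rearranging the biomass balance for a CMAS with decay, V = Y·Q·ΔS·θ_c / [X·(1+k_d θ_c)] = 0.383 × 2780 × (1340 − 15.4) × 9.10 / [2090 × (1 + 0.0912 × 9.10)] = 1.28×10^7 / 3825 = 3356 m³.

V ≈ 3360 m³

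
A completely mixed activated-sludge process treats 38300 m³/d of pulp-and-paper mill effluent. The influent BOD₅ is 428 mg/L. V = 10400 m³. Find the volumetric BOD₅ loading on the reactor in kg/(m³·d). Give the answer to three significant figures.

L_v ≈ 1.58 kg BOD₅/(m³·d)

L_v = Q S₀ / V = 38300 × 428 × 10⁻³ / 10400 = 1.576 kg/(m³·d).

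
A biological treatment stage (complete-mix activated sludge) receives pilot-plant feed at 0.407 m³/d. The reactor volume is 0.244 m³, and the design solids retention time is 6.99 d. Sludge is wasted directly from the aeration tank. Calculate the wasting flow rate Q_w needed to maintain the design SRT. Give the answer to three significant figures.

Q_w ≈ 0.0349 m³/d

Wasting from the aeration tank: Q_w = V / θ_c = 0.2440 / 6.99 = 0.03491 m³/d.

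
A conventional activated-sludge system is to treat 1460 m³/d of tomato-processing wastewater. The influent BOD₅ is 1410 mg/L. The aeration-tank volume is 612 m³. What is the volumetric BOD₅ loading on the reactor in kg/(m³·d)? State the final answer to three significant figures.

L_v ≈ 3.36 kg BOD₅/(m³·d)

L_v = Q S₀ / V = 1460 × 1410 × 10⁻³ / 612.0 = 3.364 kg/(m³·d).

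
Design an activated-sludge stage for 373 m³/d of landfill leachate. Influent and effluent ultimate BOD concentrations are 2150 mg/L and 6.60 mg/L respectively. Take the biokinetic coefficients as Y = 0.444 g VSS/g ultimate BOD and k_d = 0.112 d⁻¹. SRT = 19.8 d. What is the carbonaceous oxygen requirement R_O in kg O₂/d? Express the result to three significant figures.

The observed yield is Y_obs = Y/(1 + k_d·θ_c) = 0.444 / (1 + 0.112 × 19.8) = 0.444 / 3.218 = 0.1380 g VSS per g ultimate BOD removed.
ΔS = 2150 − 6.60 = 2143 mg/L, so the substrate removal rate is 373 × 2143/1000 = 799.5 kg ultimate BOD/d.
Biomass synthesised: P_X = Y_obs × 799.5 = 110.3 kg VSS/d.
R_O = Q·(S₀ − S) − 1.42·P_X = 799.5 − 1.42 × 110.3 = 642.8 kg O₂/d.

R_O ≈ 643 kg O₂/d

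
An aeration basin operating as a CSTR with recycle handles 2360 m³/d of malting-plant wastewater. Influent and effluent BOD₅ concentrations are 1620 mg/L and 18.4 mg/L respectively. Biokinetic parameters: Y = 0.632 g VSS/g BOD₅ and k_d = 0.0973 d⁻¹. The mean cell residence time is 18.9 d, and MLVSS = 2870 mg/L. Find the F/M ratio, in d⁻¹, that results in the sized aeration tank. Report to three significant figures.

F/M ≈ 0.240 d⁻¹

Rearranging the biomass balance for a CMAS with decay, V = Y·Q·ΔS·θ_c / [X·(1+k_d θ_c)] = 0.632 × 2360 × (1620 − 18.4) × 18.9 / [2870 × (1 + 0.0973 × 18.9)] = 4.51×10^7 / 8148 = 5541 m³.
F/M = applied load / biomass = Q·S₀/(V·X) = 2360 × 1620 / (5541 × 2870) = 0.2404 d⁻¹.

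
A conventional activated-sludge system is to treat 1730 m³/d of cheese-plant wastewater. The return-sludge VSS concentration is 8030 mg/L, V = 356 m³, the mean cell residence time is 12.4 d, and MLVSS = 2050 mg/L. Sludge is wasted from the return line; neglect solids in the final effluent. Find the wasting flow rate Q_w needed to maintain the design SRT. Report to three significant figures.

Q_w ≈ 7.33 m³/d

θ_c = V·X/(Q_w·X_r) when wasting from the recycle, so Q_w = V·X/(θ_c·X_r) = 356.0 × 2050 / (12.4 × 8030) = 7.329 m³/d.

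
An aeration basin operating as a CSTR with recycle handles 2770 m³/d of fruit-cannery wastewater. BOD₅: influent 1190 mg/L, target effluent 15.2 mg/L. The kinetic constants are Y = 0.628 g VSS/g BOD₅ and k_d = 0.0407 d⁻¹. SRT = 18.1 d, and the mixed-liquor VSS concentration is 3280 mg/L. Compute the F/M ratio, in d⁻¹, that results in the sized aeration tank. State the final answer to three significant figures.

F/M ≈ 0.155 d⁻¹

From the SRT design equation V = Y Q (S₀−S) θ_c / [X (1 + k_d θ_c)] = 0.628 × 2770 × (1190 − 15.2) × 18.1 / [3280 × (1 + 0.0407 × 18.1)] = 3.7×10^7 / 5696 = 6494 m³.
Food-to-microorganism ratio F/M = Q S₀ / (V X) = 2770 × 1190 / (6494 × 3280) = 0.1548 d⁻¹.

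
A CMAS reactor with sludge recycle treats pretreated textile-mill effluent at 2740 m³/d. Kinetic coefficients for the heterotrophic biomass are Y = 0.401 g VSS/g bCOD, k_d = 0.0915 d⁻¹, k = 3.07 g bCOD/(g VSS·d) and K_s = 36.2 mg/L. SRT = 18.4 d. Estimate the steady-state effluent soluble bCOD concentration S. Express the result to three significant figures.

S ≈ 4.87 mg/L

Effluent substrate depends only on kinetics and SRT: S = K_s(1 + k_d θ_c) / [θ_c(Yk − k_d) − 1] = 36.2 × (1 + 0.0915 × 18.4) / [18.4 × (0.401 × 3.07 − 0.0915) − 1] = 97.15 / 19.97 = 4.865 mg/L.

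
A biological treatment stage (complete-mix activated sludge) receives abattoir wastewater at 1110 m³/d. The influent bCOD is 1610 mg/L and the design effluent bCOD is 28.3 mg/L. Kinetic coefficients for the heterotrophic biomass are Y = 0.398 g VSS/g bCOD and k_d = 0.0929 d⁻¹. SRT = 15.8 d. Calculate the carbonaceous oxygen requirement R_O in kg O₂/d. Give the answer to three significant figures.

R_O ≈ 1350 kg O₂/d

The observed yield is Y_obs = Y/(1 + k_d·θ_c) = 0.398 / (1 + 0.0929 × 15.8) = 0.398 / 2.468 = 0.1613 g VSS per g bCOD removed.
ΔS = 1610 − 28.3 = 1582 mg/L, so the substrate removal rate is 1110 × 1582/1000 = 1756 kg bCOD/d.
Net sludge production P_X = 0.1613 × 1756 = 283.2 kg VSS/d.
R_O = Q·(S₀ − S) − 1.42·P_X = 1756 − 1.42 × 283.2 = 1354 kg O₂/d.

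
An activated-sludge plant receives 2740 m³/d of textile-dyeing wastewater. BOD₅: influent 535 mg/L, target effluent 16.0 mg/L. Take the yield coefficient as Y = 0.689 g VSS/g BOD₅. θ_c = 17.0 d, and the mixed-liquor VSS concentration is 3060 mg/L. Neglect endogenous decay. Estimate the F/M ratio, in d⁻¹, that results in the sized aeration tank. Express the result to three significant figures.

F/M ≈ 0.0880 d⁻¹

Biomass mass balance (decay neglected): V·X = Y·Q·(S₀ − S)·θ_c, so V = 0.689 × 2740 × (535 − 16.0) × 17.0 / 3060 = 5443 m³.
F/M = applied load / biomass = Q·S₀/(V·X) = 2740 × 535 / (5443 × 3060) = 0.08801 d⁻¹.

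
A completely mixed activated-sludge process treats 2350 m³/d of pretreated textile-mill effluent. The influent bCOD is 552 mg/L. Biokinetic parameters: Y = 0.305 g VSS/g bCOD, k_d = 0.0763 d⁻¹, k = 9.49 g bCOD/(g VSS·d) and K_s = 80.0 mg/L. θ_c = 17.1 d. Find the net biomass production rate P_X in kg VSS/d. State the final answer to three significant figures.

For a completely mixed reactor with recycle the Lawrence–McCarty relation gives S = K_s·(1 + k_d·θ_c) / [θ_c·(Y·k − k_d) − 1] = 80.0 × (1 + 0.0763 × 17.1) / [17.1 × (0.305 × 9.49 − 0.0763) − 1] = 184.4 / 47.19 = 3.907 mg/L.
Correct the yield for decay: Y_obs = Y/(1 + k_d θ_c) = 0.305 / (1 + 0.0763 × 17.1) = 0.305 / 2.305 = 0.1323.
Substrate removed = Q·(S₀ − S) = 2350 m³/d × (552 − 3.91) g/m³ = 1.29×10^6 g/d = 1288 kg/d.
So the net sludge growth is P_X = 0.1323 × 1288 = 170.5 kg VSS/d.

P_X ≈ 170 kg VSS/d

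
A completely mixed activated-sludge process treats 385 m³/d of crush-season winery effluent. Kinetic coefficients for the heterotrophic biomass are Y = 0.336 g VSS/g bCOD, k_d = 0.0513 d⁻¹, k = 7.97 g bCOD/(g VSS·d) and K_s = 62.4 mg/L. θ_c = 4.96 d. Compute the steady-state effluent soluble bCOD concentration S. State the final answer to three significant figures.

From the Monod/SRT balance for a CMAS, S = K_s·(1+k_d θ_c)/[θ_c·(Y k − k_d) − 1] = 62.4 × (1 + 0.0513 × 4.96) / [4.96 × (0.336 × 7.97 − 0.0513) − 1] = 78.28 / 12.03 = 6.508 mg/L.

S ≈ 6.51 mg/L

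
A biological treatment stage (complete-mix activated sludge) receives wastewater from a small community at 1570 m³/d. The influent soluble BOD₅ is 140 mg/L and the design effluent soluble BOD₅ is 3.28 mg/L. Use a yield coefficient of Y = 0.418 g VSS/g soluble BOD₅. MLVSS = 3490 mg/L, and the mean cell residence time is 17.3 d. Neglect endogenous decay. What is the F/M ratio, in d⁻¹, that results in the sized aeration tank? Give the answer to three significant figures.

F/M ≈ 0.142 d⁻¹

Biomass mass balance (decay neglected): V·X = Y·Q·(S₀ − S)·θ_c, so V = 0.418 × 1570 × (140 − 3.28) × 17.3 / 3490 = 444.8 m³.
F/M = Q·S₀ / (V·X) = 1570 × 140 / (444.8 × 3490) = 0.1416 g soluble BOD₅·(g VSS·d)⁻¹.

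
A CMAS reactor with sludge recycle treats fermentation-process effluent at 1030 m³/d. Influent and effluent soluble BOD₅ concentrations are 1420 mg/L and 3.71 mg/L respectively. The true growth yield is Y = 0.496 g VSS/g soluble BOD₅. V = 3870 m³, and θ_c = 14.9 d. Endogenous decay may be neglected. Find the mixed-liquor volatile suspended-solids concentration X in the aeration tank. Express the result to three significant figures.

X ≈ 2790 mg/L

X = Y·Q·ΔS·θ_c / V = 0.496 × 1030 × (1420 − 3.71) × 14.9 / 3870 = 2786 mg/L.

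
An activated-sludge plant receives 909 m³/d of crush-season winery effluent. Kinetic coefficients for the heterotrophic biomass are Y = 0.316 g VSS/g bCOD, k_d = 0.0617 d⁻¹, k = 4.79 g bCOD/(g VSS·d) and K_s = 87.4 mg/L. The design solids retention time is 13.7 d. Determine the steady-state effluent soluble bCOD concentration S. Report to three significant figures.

Effluent substrate depends only on kinetics and SRT: S = K_s(1 + k_d θ_c) / [θ_c(Yk − k_d) − 1] = 87.4 × (1 + 0.0617 × 13.7) / [13.7 × (0.316 × 4.79 − 0.0617) − 1] = 161.3 / 18.89 = 8.537 mg/L.

S ≈ 8.54 mg/L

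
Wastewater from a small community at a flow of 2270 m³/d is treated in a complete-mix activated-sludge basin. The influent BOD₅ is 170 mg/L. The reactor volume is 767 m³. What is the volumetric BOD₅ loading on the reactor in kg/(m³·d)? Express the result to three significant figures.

L_v = Q S₀ / V = 2270 × 170 × 10⁻³ / 767.0 = 0.5031 kg/(m³·d).

L_v ≈ 0.503 kg BOD₅/(m³·d)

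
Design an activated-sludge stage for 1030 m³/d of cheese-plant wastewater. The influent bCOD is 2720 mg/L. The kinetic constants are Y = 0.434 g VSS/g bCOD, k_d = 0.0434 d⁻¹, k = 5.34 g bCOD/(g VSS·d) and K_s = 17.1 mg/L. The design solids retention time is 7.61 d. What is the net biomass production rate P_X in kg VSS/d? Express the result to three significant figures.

For a completely mixed reactor with recycle the Lawrence–McCarty relation gives S = K_s·(1 + k_d·θ_c) / [θ_c·(Y·k − k_d) − 1] = 17.1 × (1 + 0.0434 × 7.61) / [7.61 × (0.434 × 5.34 − 0.0434) − 1] = 22.75 / 16.31 = 1.395 mg/L.
The observed yield is Y_obs = Y/(1 + k_d·θ_c) = 0.434 / (1 + 0.0434 × 7.61) = 0.434 / 1.330 = 0.3262 g VSS per g bCOD removed.
Mass of bCOD removed per day: Q(S₀ − S) = 1030 × 2719 g/m³ = 2800 kg/d.
Biomass produced: P_X = Y_obs·Q·ΔS = 0.3262 × 2800 ≈ 913.5 kg VSS/d.

P_X ≈ 914 kg VSS/d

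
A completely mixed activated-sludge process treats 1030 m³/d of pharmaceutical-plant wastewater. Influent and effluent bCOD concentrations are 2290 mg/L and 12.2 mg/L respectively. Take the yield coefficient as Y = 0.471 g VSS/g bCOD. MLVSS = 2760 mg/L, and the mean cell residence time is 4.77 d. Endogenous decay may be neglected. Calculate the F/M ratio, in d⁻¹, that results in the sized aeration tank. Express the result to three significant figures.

V·X = Y·Q·ΔS·θ_c gives V = 0.471 × 1030 × (2290 − 12.2) × 4.77 / 2760 = 1910 m³.
Food-to-microorganism ratio F/M = Q S₀ / (V X) = 1030 × 2290 / (1910 × 2760) = 0.4475 d⁻¹.

F/M ≈ 0.447 d⁻¹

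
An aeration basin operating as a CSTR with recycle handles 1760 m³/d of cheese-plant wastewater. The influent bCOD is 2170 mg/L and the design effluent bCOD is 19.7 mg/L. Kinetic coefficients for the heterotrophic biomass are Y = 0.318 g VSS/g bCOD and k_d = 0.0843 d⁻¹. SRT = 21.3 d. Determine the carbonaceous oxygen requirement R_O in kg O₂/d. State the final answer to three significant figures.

R_O ≈ 3170 kg O₂/d

Y_obs = Y / (1 + k_d θ_c) = 0.318 / (1 + 0.0843 × 21.3) = 0.318 / 2.796 = 0.1138.
Substrate removed = Q·(S₀ − S) = 1760 m³/d × (2170 − 19.7) g/m³ = 3.78×10^6 g/d = 3785 kg/d.
Biomass synthesised: P_X = Y_obs × 3785 = 430.5 kg VSS/d.
R_O = Q·ΔS − 1.42 P_X = 3785 − 611.3 = 3173 kg O₂/d.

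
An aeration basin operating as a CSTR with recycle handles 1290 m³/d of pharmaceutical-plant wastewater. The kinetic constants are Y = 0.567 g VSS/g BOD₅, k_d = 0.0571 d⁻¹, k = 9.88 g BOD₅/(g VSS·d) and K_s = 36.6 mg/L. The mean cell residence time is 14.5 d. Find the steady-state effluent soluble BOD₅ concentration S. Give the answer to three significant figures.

For a completely mixed reactor with recycle the Lawrence–McCarty relation gives S = K_s·(1 + k_d·θ_c) / [θ_c·(Y·k − k_d) − 1] = 36.6 × (1 + 0.0571 × 14.5) / [14.5 × (0.567 × 9.88 − 0.0571) − 1] = 66.90 / 79.40 = 0.8426 mg/L.

S ≈ 0.843 mg/L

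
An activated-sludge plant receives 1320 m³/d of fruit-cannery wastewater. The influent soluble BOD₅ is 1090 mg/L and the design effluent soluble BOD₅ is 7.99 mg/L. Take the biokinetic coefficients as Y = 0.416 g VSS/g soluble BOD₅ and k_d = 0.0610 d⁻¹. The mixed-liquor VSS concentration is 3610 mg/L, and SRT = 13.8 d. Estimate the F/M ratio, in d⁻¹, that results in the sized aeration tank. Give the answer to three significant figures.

F/M ≈ 0.323 d⁻¹

Steady-state biomass mass balance: V·X·(1 + k_d·θ_c) = Y·Q·(S₀ − S)·θ_c, so V = 0.416 × 1320 × (1090 − 7.99) × 13.8 / [3610 × (1 + 0.0610 × 13.8)] = 8.2×10^6 / 6649 = 1233 m³.
F/M = Q·S₀ / (V·X) = 1320 × 1090 / (1233 × 3610) = 0.3232 g soluble BOD₅·(g VSS·d)⁻¹.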